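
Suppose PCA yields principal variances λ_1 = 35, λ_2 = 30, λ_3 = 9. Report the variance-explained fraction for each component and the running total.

Step 1 — total variance = trace(Sigma) = Σ λ_i = 35 + 30 + 9 = 74.

Step 2 — fraction explained by component i = λ_i / Σ λ:
  PC1: 35/74 = 0.473
  PC2: 30/74 = 0.4054
  PC3: 9/74 = 0.1216

Step 3 — cumulative fraction after k components = (λ_1 + ... + λ_k) / Σ λ:
  k = 1: 35/74 = 0.473
  k = 2: (35 + 30)/74 = 65/74 = 0.8784
  k = 3: (35 + 30 + 9)/74 = 74/74 = 1

Summary (fraction, with percent):

explained: PC1 0.473 (47.3%), PC2 0.4054 (40.54%), PC3 0.1216 (12.16%);  cumulative: 0.473, 0.8784, 1


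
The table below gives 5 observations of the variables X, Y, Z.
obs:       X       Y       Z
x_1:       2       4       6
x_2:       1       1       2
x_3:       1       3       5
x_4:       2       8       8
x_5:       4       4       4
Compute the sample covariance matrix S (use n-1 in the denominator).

Step 1 — column means:
  mean(X) = (2 + 1 + 1 + 2 + 4) / 5 = 10/5 = 2
  mean(Y) = (4 + 1 + 3 + 8 + 4) / 5 = 20/5 = 4
  mean(Z) = (6 + 2 + 5 + 8 + 4) / 5 = 25/5 = 5

Step 2 — sample covariance S[i,j] = (1/(n-1)) · Σ_k (x_{k,i} - mean_i) · (x_{k,j} - mean_j), with n-1 = 4.
  S[X,X] = ((0)·(0) + (-1)·(-1) + (-1)·(-1) + (0)·(0) + (2)·(2)) / 4 = 6/4 = 1.5
  S[X,Y] = ((0)·(0) + (-1)·(-3) + (-1)·(-1) + (0)·(4) + (2)·(0)) / 4 = 4/4 = 1
  S[X,Z] = ((0)·(1) + (-1)·(-3) + (-1)·(0) + (0)·(3) + (2)·(-1)) / 4 = 1/4 = 0.25
  S[Y,Y] = ((0)·(0) + (-3)·(-3) + (-1)·(-1) + (4)·(4) + (0)·(0)) / 4 = 26/4 = 6.5
  S[Y,Z] = ((0)·(1) + (-3)·(-3) + (-1)·(0) + (4)·(3) + (0)·(-1)) / 4 = 21/4 = 5.25
  S[Z,Z] = ((1)·(1) + (-3)·(-3) + (0)·(0) + (3)·(3) + (-1)·(-1)) / 4 = 20/4 = 5

S is symmetric (S[j,i] = S[i,j]). Assembling:

S = [[1.5, 1, 0.25],
 [1, 6.5, 5.25],
 [0.25, 5.25, 5]]


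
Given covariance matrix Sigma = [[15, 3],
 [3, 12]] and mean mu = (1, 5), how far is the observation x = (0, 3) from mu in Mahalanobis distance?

Step 1 — centre the observation: (x - mu) = (-1, -2).

Step 2 — invert Sigma. det(Sigma) = 15·12 - (3)² = 171.
  Sigma^{-1} = (1/det) · [[d, -b], [-b, a]] = [[0.0702, -0.0175],
 [-0.0175, 0.0877]].

Step 3 — form the quadratic (x - mu)^T · Sigma^{-1} · (x - mu):
  Sigma^{-1} · (x - mu) = (-0.0351, -0.1579).
  (x - mu)^T · [Sigma^{-1} · (x - mu)] = (-1)·(-0.0351) + (-2)·(-0.1579) = 0.3509.

Step 4 — take square root: d = √(0.3509) ≈ 0.5923.

d(x, mu) = √(0.3509) ≈ 0.5923


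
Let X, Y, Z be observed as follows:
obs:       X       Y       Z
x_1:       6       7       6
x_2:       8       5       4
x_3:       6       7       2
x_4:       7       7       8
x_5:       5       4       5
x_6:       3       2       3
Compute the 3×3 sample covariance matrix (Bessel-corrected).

Step 1 — column means:
  mean(X) = (6 + 8 + 6 + 7 + 5 + 3) / 6 = 35/6 = 5.8333
  mean(Y) = (7 + 5 + 7 + 7 + 4 + 2) / 6 = 32/6 = 5.3333
  mean(Z) = (6 + 4 + 2 + 8 + 5 + 3) / 6 = 28/6 = 4.6667

Step 2 — sample covariance S[i,j] = (1/(n-1)) · Σ_k (x_{k,i} - mean_i) · (x_{k,j} - mean_j), with n-1 = 5.
  S[X,X] = ((0.1667)·(0.1667) + (2.1667)·(2.1667) + (0.1667)·(0.1667) + (1.1667)·(1.1667) + (-0.8333)·(-0.8333) + (-2.8333)·(-2.8333)) / 5 = 14.8333/5 = 2.9667
  S[X,Y] = ((0.1667)·(1.6667) + (2.1667)·(-0.3333) + (0.1667)·(1.6667) + (1.1667)·(1.6667) + (-0.8333)·(-1.3333) + (-2.8333)·(-3.3333)) / 5 = 12.3333/5 = 2.4667
  S[X,Z] = ((0.1667)·(1.3333) + (2.1667)·(-0.6667) + (0.1667)·(-2.6667) + (1.1667)·(3.3333) + (-0.8333)·(0.3333) + (-2.8333)·(-1.6667)) / 5 = 6.6667/5 = 1.3333
  S[Y,Y] = ((1.6667)·(1.6667) + (-0.3333)·(-0.3333) + (1.6667)·(1.6667) + (1.6667)·(1.6667) + (-1.3333)·(-1.3333) + (-3.3333)·(-3.3333)) / 5 = 21.3333/5 = 4.2667
  S[Y,Z] = ((1.6667)·(1.3333) + (-0.3333)·(-0.6667) + (1.6667)·(-2.6667) + (1.6667)·(3.3333) + (-1.3333)·(0.3333) + (-3.3333)·(-1.6667)) / 5 = 8.6667/5 = 1.7333
  S[Z,Z] = ((1.3333)·(1.3333) + (-0.6667)·(-0.6667) + (-2.6667)·(-2.6667) + (3.3333)·(3.3333) + (0.3333)·(0.3333) + (-1.6667)·(-1.6667)) / 5 = 23.3333/5 = 4.6667

S is symmetric (S[j,i] = S[i,j]). Assembling:

S = [[2.9667, 2.4667, 1.3333],
 [2.4667, 4.2667, 1.7333],
 [1.3333, 1.7333, 4.6667]]


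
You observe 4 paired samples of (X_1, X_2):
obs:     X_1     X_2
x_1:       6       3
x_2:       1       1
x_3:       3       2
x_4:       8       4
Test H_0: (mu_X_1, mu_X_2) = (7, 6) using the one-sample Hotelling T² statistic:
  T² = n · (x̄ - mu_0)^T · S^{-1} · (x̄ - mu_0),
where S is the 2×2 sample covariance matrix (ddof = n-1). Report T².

Step 1 — sample mean vector:
  mean(X_1) = (6 + 1 + 3 + 8) / 4 = 18/4 = 4.5
  mean(X_2) = (3 + 1 + 2 + 4) / 4 = 10/4 = 2.5
  x̄ = (4.5, 2.5),  deviation x̄ - mu_0 = (4.5, 2.5) - (7, 6) = (-2.5, -3.5).

Step 2 — sample covariance matrix, S[i,j] = (1/(n-1)) · Σ_k (x_{k,i} - mean_i) · (x_{k,j} - mean_j), divisor n-1 = 3:
  S[X_1,X_1] = ((1.5)·(1.5) + (-3.5)·(-3.5) + (-1.5)·(-1.5) + (3.5)·(3.5)) / 3 = 29/3 = 9.6667
  S[X_1,X_2] = ((1.5)·(0.5) + (-3.5)·(-1.5) + (-1.5)·(-0.5) + (3.5)·(1.5)) / 3 = 12/3 = 4
  S[X_2,X_2] = ((0.5)·(0.5) + (-1.5)·(-1.5) + (-0.5)·(-0.5) + (1.5)·(1.5)) / 3 = 5/3 = 1.6667
  S = [[9.6667, 4],
 [4, 1.6667]].

Step 3 — invert S. det(S) = 9.6667·1.6667 - (4)² = 0.1111.
  S^{-1} = (1/det) · [[d, -b], [-b, a]] = [[15, -36],
 [-36, 87]].

Step 4 — quadratic form (x̄ - mu_0)^T · S^{-1} · (x̄ - mu_0):
  S^{-1} · (x̄ - mu_0) = (88.5, -214.5),
  (x̄ - mu_0)^T · [...] = (-2.5)·(88.5) + (-3.5)·(-214.5) = 529.5.

Step 5 — scale by n: T² = 4 · 529.5 = 2118.

T² ≈ 2118


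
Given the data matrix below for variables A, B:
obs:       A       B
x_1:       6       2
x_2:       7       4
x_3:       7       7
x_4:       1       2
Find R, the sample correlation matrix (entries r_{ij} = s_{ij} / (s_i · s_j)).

Step 1 — column means:
  mean(A) = (6 + 7 + 7 + 1) / 4 = 21/4 = 5.25
  mean(B) = (2 + 4 + 7 + 2) / 4 = 15/4 = 3.75

Step 2 — sample variances and covariances s[i,j] = (1/(n-1)) · Σ_k (x_{k,i} - mean_i) · (x_{k,j} - mean_j), with n-1 = 3:
  s[A,A] = ((0.75)·(0.75) + (1.75)·(1.75) + (1.75)·(1.75) + (-4.25)·(-4.25)) / 3 = 24.75/3 = 8.25
  s[A,B] = ((0.75)·(-1.75) + (1.75)·(0.25) + (1.75)·(3.25) + (-4.25)·(-1.75)) / 3 = 12.25/3 = 4.0833
  s[B,B] = ((-1.75)·(-1.75) + (0.25)·(0.25) + (3.25)·(3.25) + (-1.75)·(-1.75)) / 3 = 16.75/3 = 5.5833
  Sample standard deviations s_i = √(s[i,i]):
  s(A) = √(8.25) = 2.8723
  s(B) = √(5.5833) = 2.3629

Step 3 — r_{ij} = s_{ij} / (s_i · s_j):
  r[A,A] = 1 (diagonal).
  r[A,B] = 4.0833 / (2.8723 · 2.3629) = 4.0833 / 6.7869 = 0.6016
  r[B,B] = 1 (diagonal).

R is symmetric with unit diagonal. Assembling:

R = [[1, 0.6016],
 [0.6016, 1]]


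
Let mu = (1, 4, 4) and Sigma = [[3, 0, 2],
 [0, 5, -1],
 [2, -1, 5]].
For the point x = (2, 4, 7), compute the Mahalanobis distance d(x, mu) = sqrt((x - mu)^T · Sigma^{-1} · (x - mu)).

Step 1 — centre the observation: (x - mu) = (1, 0, 3).

Step 2 — invert Sigma (cofactor / det for 3×3, or solve directly):
  Sigma^{-1} = [[0.4615, -0.0385, -0.1923],
 [-0.0385, 0.2115, 0.0577],
 [-0.1923, 0.0577, 0.2885]].

Step 3 — form the quadratic (x - mu)^T · Sigma^{-1} · (x - mu):
  Sigma^{-1} · (x - mu) = (-0.1154, 0.1346, 0.6731).
  (x - mu)^T · [Sigma^{-1} · (x - mu)] = (1)·(-0.1154) + (0)·(0.1346) + (3)·(0.6731) = 1.9038.

Step 4 — take square root: d = √(1.9038) ≈ 1.3798.

d(x, mu) = √(1.9038) ≈ 1.3798


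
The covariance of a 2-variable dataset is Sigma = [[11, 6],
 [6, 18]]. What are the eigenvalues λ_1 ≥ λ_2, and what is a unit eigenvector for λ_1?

Step 1 — characteristic polynomial of 2×2 Sigma:
  det(Sigma - λI) = λ² - trace · λ + det = 0.
  trace = 11 + 18 = 29, det = 11·18 - (6)² = 162.
Step 2 — discriminant:
  Δ = trace² - 4·det = 841 - 648 = 193.
Step 3 — eigenvalues:
  λ = (trace ± √Δ)/2 = (29 ± 13.8924)/2,
  λ_1 = 21.4462,  λ_2 = 7.5538.

Step 4 — unit eigenvector for λ_1: solve (Sigma - λ_1 I)v = 0. First row:
  (11 - 21.4462)·v_x + (6)·v_y = 0, i.e. (-10.4462)·v_x + (6)·v_y = 0,
  so v ∝ (b, λ_1 - a) = (6, 10.4462) = u.
  ||u|| = √((6)² + (10.4462)²) = √(145.1236) ≈ 12.0467,
  v_1 = u/||u|| ≈ (0.4981, 0.8671) (||v_1|| = 1).

λ_1 = 21.4462,  λ_2 = 7.5538;  v_1 ≈ (0.4981, 0.8671)


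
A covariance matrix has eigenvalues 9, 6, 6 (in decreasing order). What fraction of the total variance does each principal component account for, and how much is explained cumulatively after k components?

Step 1 — total variance = trace(Sigma) = Σ λ_i = 9 + 6 + 6 = 21.

Step 2 — fraction explained by component i = λ_i / Σ λ:
  PC1: 9/21 = 0.4286
  PC2: 6/21 = 0.2857
  PC3: 6/21 = 0.2857

Step 3 — cumulative fraction after k components = (λ_1 + ... + λ_k) / Σ λ:
  k = 1: 9/21 = 0.4286
  k = 2: (9 + 6)/21 = 15/21 = 0.7143
  k = 3: (9 + 6 + 6)/21 = 21/21 = 1

Summary (fraction, with percent):

explained: PC1 0.4286 (42.86%), PC2 0.2857 (28.57%), PC3 0.2857 (28.57%);  cumulative: 0.4286, 0.7143, 1


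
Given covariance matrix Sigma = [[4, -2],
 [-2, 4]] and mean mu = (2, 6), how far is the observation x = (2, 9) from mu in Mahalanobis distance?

Step 1 — centre the observation: (x - mu) = (0, 3).

Step 2 — invert Sigma. det(Sigma) = 4·4 - (-2)² = 12.
  Sigma^{-1} = (1/det) · [[d, -b], [-b, a]] = [[0.3333, 0.1667],
 [0.1667, 0.3333]].

Step 3 — form the quadratic (x - mu)^T · Sigma^{-1} · (x - mu):
  Sigma^{-1} · (x - mu) = (0.5, 1).
  (x - mu)^T · [Sigma^{-1} · (x - mu)] = (0)·(0.5) + (3)·(1) = 3.

Step 4 — take square root: d = √(3) ≈ 1.7321.

d(x, mu) = √(3) ≈ 1.7321


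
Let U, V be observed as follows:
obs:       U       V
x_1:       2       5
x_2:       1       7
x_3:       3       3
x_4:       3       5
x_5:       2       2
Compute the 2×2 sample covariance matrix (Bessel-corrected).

Step 1 — column means:
  mean(U) = (2 + 1 + 3 + 3 + 2) / 5 = 11/5 = 2.2
  mean(V) = (5 + 7 + 3 + 5 + 2) / 5 = 22/5 = 4.4

Step 2 — sample covariance S[i,j] = (1/(n-1)) · Σ_k (x_{k,i} - mean_i) · (x_{k,j} - mean_j), with n-1 = 4.
  S[U,U] = ((-0.2)·(-0.2) + (-1.2)·(-1.2) + (0.8)·(0.8) + (0.8)·(0.8) + (-0.2)·(-0.2)) / 4 = 2.8/4 = 0.7
  S[U,V] = ((-0.2)·(0.6) + (-1.2)·(2.6) + (0.8)·(-1.4) + (0.8)·(0.6) + (-0.2)·(-2.4)) / 4 = -3.4/4 = -0.85
  S[V,V] = ((0.6)·(0.6) + (2.6)·(2.6) + (-1.4)·(-1.4) + (0.6)·(0.6) + (-2.4)·(-2.4)) / 4 = 15.2/4 = 3.8

S is symmetric (S[j,i] = S[i,j]). Assembling:

S = [[0.7, -0.85],
 [-0.85, 3.8]]


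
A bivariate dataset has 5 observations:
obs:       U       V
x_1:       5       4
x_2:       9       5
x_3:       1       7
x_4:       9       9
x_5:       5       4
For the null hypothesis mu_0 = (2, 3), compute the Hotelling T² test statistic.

Step 1 — sample mean vector:
  mean(U) = (5 + 9 + 1 + 9 + 5) / 5 = 29/5 = 5.8
  mean(V) = (4 + 5 + 7 + 9 + 4) / 5 = 29/5 = 5.8
  x̄ = (5.8, 5.8),  deviation x̄ - mu_0 = (5.8, 5.8) - (2, 3) = (3.8, 2.8).

Step 2 — sample covariance matrix, S[i,j] = (1/(n-1)) · Σ_k (x_{k,i} - mean_i) · (x_{k,j} - mean_j), divisor n-1 = 4:
  S[U,U] = ((-0.8)·(-0.8) + (3.2)·(3.2) + (-4.8)·(-4.8) + (3.2)·(3.2) + (-0.8)·(-0.8)) / 4 = 44.8/4 = 11.2
  S[U,V] = ((-0.8)·(-1.8) + (3.2)·(-0.8) + (-4.8)·(1.2) + (3.2)·(3.2) + (-0.8)·(-1.8)) / 4 = 4.8/4 = 1.2
  S[V,V] = ((-1.8)·(-1.8) + (-0.8)·(-0.8) + (1.2)·(1.2) + (3.2)·(3.2) + (-1.8)·(-1.8)) / 4 = 18.8/4 = 4.7
  S = [[11.2, 1.2],
 [1.2, 4.7]].

Step 3 — invert S. det(S) = 11.2·4.7 - (1.2)² = 51.2.
  S^{-1} = (1/det) · [[d, -b], [-b, a]] = [[0.0918, -0.0234],
 [-0.0234, 0.2187]].

Step 4 — quadratic form (x̄ - mu_0)^T · S^{-1} · (x̄ - mu_0):
  S^{-1} · (x̄ - mu_0) = (0.2832, 0.5234),
  (x̄ - mu_0)^T · [...] = (3.8)·(0.2832) + (2.8)·(0.5234) = 2.5418.

Step 5 — scale by n: T² = 5 · 2.5418 = 12.709.

T² ≈ 12.709


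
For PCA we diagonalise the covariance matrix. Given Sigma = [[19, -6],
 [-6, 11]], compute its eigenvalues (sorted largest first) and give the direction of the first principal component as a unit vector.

Step 1 — characteristic polynomial of 2×2 Sigma:
  det(Sigma - λI) = λ² - trace · λ + det = 0.
  trace = 19 + 11 = 30, det = 19·11 - (-6)² = 173.
Step 2 — discriminant:
  Δ = trace² - 4·det = 900 - 692 = 208.
Step 3 — eigenvalues:
  λ = (trace ± √Δ)/2 = (30 ± 14.4222)/2,
  λ_1 = 22.2111,  λ_2 = 7.7889.

Step 4 — unit eigenvector for λ_1: solve (Sigma - λ_1 I)v = 0. First row:
  (19 - 22.2111)·v_x + (-6)·v_y = 0, i.e. (-3.2111)·v_x + (-6)·v_y = 0,
  so v ∝ (b, λ_1 - a) = (-6, 3.2111); multiply by -1 so the first entry is positive: u = (6, -3.2111).
  ||u|| = √((6)² + (-3.2111)²) = √(46.3112) ≈ 6.8052,
  v_1 = u/||u|| ≈ (0.8817, -0.4719) (||v_1|| = 1).

λ_1 = 22.2111,  λ_2 = 7.7889;  v_1 ≈ (0.8817, -0.4719)


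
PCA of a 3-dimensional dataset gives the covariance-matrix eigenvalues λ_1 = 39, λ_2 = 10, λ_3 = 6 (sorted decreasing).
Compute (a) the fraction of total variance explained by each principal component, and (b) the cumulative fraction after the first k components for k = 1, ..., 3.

Step 1 — total variance = trace(Sigma) = Σ λ_i = 39 + 10 + 6 = 55.

Step 2 — fraction explained by component i = λ_i / Σ λ:
  PC1: 39/55 = 0.7091
  PC2: 10/55 = 0.1818
  PC3: 6/55 = 0.1091

Step 3 — cumulative fraction after k components = (λ_1 + ... + λ_k) / Σ λ:
  k = 1: 39/55 = 0.7091
  k = 2: (39 + 10)/55 = 49/55 = 0.8909
  k = 3: (39 + 10 + 6)/55 = 55/55 = 1

Summary (fraction, with percent):

explained: PC1 0.7091 (70.91%), PC2 0.1818 (18.18%), PC3 0.1091 (10.91%);  cumulative: 0.7091, 0.8909, 1


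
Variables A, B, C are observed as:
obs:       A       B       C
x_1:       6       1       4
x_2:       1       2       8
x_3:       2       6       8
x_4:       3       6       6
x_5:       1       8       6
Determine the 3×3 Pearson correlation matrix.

Step 1 — column means:
  mean(A) = (6 + 1 + 2 + 3 + 1) / 5 = 13/5 = 2.6
  mean(B) = (1 + 2 + 6 + 6 + 8) / 5 = 23/5 = 4.6
  mean(C) = (4 + 8 + 8 + 6 + 6) / 5 = 32/5 = 6.4

Step 2 — sample variances and covariances s[i,j] = (1/(n-1)) · Σ_k (x_{k,i} - mean_i) · (x_{k,j} - mean_j), with n-1 = 4:
  s[A,A] = ((3.4)·(3.4) + (-1.6)·(-1.6) + (-0.6)·(-0.6) + (0.4)·(0.4) + (-1.6)·(-1.6)) / 4 = 17.2/4 = 4.3
  s[A,B] = ((3.4)·(-3.6) + (-1.6)·(-2.6) + (-0.6)·(1.4) + (0.4)·(1.4) + (-1.6)·(3.4)) / 4 = -13.8/4 = -3.45
  s[A,C] = ((3.4)·(-2.4) + (-1.6)·(1.6) + (-0.6)·(1.6) + (0.4)·(-0.4) + (-1.6)·(-0.4)) / 4 = -11.2/4 = -2.8
  s[B,B] = ((-3.6)·(-3.6) + (-2.6)·(-2.6) + (1.4)·(1.4) + (1.4)·(1.4) + (3.4)·(3.4)) / 4 = 35.2/4 = 8.8
  s[B,C] = ((-3.6)·(-2.4) + (-2.6)·(1.6) + (1.4)·(1.6) + (1.4)·(-0.4) + (3.4)·(-0.4)) / 4 = 4.8/4 = 1.2
  s[C,C] = ((-2.4)·(-2.4) + (1.6)·(1.6) + (1.6)·(1.6) + (-0.4)·(-0.4) + (-0.4)·(-0.4)) / 4 = 11.2/4 = 2.8
  Sample standard deviations s_i = √(s[i,i]):
  s(A) = √(4.3) = 2.0736
  s(B) = √(8.8) = 2.9665
  s(C) = √(2.8) = 1.6733

Step 3 — r_{ij} = s_{ij} / (s_i · s_j):
  r[A,A] = 1 (diagonal).
  r[A,B] = -3.45 / (2.0736 · 2.9665) = -3.45 / 6.1514 = -0.5608
  r[A,C] = -2.8 / (2.0736 · 1.6733) = -2.8 / 3.4699 = -0.8069
  r[B,B] = 1 (diagonal).
  r[B,C] = 1.2 / (2.9665 · 1.6733) = 1.2 / 4.9639 = 0.2417
  r[C,C] = 1 (diagonal).

R is symmetric with unit diagonal. Assembling:

R = [[1, -0.5608, -0.8069],
 [-0.5608, 1, 0.2417],
 [-0.8069, 0.2417, 1]]


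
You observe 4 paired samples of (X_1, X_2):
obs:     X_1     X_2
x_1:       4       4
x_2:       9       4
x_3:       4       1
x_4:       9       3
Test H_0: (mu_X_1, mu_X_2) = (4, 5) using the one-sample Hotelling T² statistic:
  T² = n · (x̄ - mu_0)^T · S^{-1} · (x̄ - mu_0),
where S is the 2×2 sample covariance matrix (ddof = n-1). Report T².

Step 1 — sample mean vector:
  mean(X_1) = (4 + 9 + 4 + 9) / 4 = 26/4 = 6.5
  mean(X_2) = (4 + 4 + 1 + 3) / 4 = 12/4 = 3
  x̄ = (6.5, 3),  deviation x̄ - mu_0 = (6.5, 3) - (4, 5) = (2.5, -2).

Step 2 — sample covariance matrix, S[i,j] = (1/(n-1)) · Σ_k (x_{k,i} - mean_i) · (x_{k,j} - mean_j), divisor n-1 = 3:
  S[X_1,X_1] = ((-2.5)·(-2.5) + (2.5)·(2.5) + (-2.5)·(-2.5) + (2.5)·(2.5)) / 3 = 25/3 = 8.3333
  S[X_1,X_2] = ((-2.5)·(1) + (2.5)·(1) + (-2.5)·(-2) + (2.5)·(0)) / 3 = 5/3 = 1.6667
  S[X_2,X_2] = ((1)·(1) + (1)·(1) + (-2)·(-2) + (0)·(0)) / 3 = 6/3 = 2
  S = [[8.3333, 1.6667],
 [1.6667, 2]].

Step 3 — invert S. det(S) = 8.3333·2 - (1.6667)² = 13.8889.
  S^{-1} = (1/det) · [[d, -b], [-b, a]] = [[0.144, -0.12],
 [-0.12, 0.6]].

Step 4 — quadratic form (x̄ - mu_0)^T · S^{-1} · (x̄ - mu_0):
  S^{-1} · (x̄ - mu_0) = (0.6, -1.5),
  (x̄ - mu_0)^T · [...] = (2.5)·(0.6) + (-2)·(-1.5) = 4.5.

Step 5 — scale by n: T² = 4 · 4.5 = 18.

T² ≈ 18


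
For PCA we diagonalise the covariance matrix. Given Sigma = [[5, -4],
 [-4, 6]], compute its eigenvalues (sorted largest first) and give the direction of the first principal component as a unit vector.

Step 1 — characteristic polynomial of 2×2 Sigma:
  det(Sigma - λI) = λ² - trace · λ + det = 0.
  trace = 5 + 6 = 11, det = 5·6 - (-4)² = 14.
Step 2 — discriminant:
  Δ = trace² - 4·det = 121 - 56 = 65.
Step 3 — eigenvalues:
  λ = (trace ± √Δ)/2 = (11 ± 8.0623)/2,
  λ_1 = 9.5311,  λ_2 = 1.4689.

Step 4 — unit eigenvector for λ_1: solve (Sigma - λ_1 I)v = 0. First row:
  (5 - 9.5311)·v_x + (-4)·v_y = 0, i.e. (-4.5311)·v_x + (-4)·v_y = 0,
  so v ∝ (b, λ_1 - a) = (-4, 4.5311); multiply by -1 so the first entry is positive: u = (4, -4.5311).
  ||u|| = √((4)² + (-4.5311)²) = √(36.5311) ≈ 6.0441,
  v_1 = u/||u|| ≈ (0.6618, -0.7497) (||v_1|| = 1).

λ_1 = 9.5311,  λ_2 = 1.4689;  v_1 ≈ (0.6618, -0.7497)


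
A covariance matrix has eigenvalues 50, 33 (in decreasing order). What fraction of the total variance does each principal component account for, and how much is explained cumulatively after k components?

Step 1 — total variance = trace(Sigma) = Σ λ_i = 50 + 33 = 83.

Step 2 — fraction explained by component i = λ_i / Σ λ:
  PC1: 50/83 = 0.6024
  PC2: 33/83 = 0.3976

Step 3 — cumulative fraction after k components = (λ_1 + ... + λ_k) / Σ λ:
  k = 1: 50/83 = 0.6024
  k = 2: (50 + 33)/83 = 83/83 = 1

Summary (fraction, with percent):

explained: PC1 0.6024 (60.24%), PC2 0.3976 (39.76%);  cumulative: 0.6024, 1


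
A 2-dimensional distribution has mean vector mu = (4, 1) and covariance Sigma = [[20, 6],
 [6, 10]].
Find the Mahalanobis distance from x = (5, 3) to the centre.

Step 1 — centre the observation: (x - mu) = (1, 2).

Step 2 — invert Sigma. det(Sigma) = 20·10 - (6)² = 164.
  Sigma^{-1} = (1/det) · [[d, -b], [-b, a]] = [[0.061, -0.0366],
 [-0.0366, 0.122]].

Step 3 — form the quadratic (x - mu)^T · Sigma^{-1} · (x - mu):
  Sigma^{-1} · (x - mu) = (-0.0122, 0.2073).
  (x - mu)^T · [Sigma^{-1} · (x - mu)] = (1)·(-0.0122) + (2)·(0.2073) = 0.4024.

Step 4 — take square root: d = √(0.4024) ≈ 0.6344.

d(x, mu) = √(0.4024) ≈ 0.6344


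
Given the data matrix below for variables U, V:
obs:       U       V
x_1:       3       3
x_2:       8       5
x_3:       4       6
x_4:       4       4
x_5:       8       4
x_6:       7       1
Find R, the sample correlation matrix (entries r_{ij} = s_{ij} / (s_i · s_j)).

Step 1 — column means:
  mean(U) = (3 + 8 + 4 + 4 + 8 + 7) / 6 = 34/6 = 5.6667
  mean(V) = (3 + 5 + 6 + 4 + 4 + 1) / 6 = 23/6 = 3.8333

Step 2 — sample variances and covariances s[i,j] = (1/(n-1)) · Σ_k (x_{k,i} - mean_i) · (x_{k,j} - mean_j), with n-1 = 5:
  s[U,U] = ((-2.6667)·(-2.6667) + (2.3333)·(2.3333) + (-1.6667)·(-1.6667) + (-1.6667)·(-1.6667) + (2.3333)·(2.3333) + (1.3333)·(1.3333)) / 5 = 25.3333/5 = 5.0667
  s[U,V] = ((-2.6667)·(-0.8333) + (2.3333)·(1.1667) + (-1.6667)·(2.1667) + (-1.6667)·(0.1667) + (2.3333)·(0.1667) + (1.3333)·(-2.8333)) / 5 = -2.3333/5 = -0.4667
  s[V,V] = ((-0.8333)·(-0.8333) + (1.1667)·(1.1667) + (2.1667)·(2.1667) + (0.1667)·(0.1667) + (0.1667)·(0.1667) + (-2.8333)·(-2.8333)) / 5 = 14.8333/5 = 2.9667
  Sample standard deviations s_i = √(s[i,i]):
  s(U) = √(5.0667) = 2.2509
  s(V) = √(2.9667) = 1.7224

Step 3 — r_{ij} = s_{ij} / (s_i · s_j):
  r[U,U] = 1 (diagonal).
  r[U,V] = -0.4667 / (2.2509 · 1.7224) = -0.4667 / 3.877 = -0.1204
  r[V,V] = 1 (diagonal).

R is symmetric with unit diagonal. Assembling:

R = [[1, -0.1204],
 [-0.1204, 1]]


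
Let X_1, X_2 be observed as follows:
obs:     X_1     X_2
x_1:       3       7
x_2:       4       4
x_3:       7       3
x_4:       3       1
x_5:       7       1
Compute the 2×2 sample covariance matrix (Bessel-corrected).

Step 1 — column means:
  mean(X_1) = (3 + 4 + 7 + 3 + 7) / 5 = 24/5 = 4.8
  mean(X_2) = (7 + 4 + 3 + 1 + 1) / 5 = 16/5 = 3.2

Step 2 — sample covariance S[i,j] = (1/(n-1)) · Σ_k (x_{k,i} - mean_i) · (x_{k,j} - mean_j), with n-1 = 4.
  S[X_1,X_1] = ((-1.8)·(-1.8) + (-0.8)·(-0.8) + (2.2)·(2.2) + (-1.8)·(-1.8) + (2.2)·(2.2)) / 4 = 16.8/4 = 4.2
  S[X_1,X_2] = ((-1.8)·(3.8) + (-0.8)·(0.8) + (2.2)·(-0.2) + (-1.8)·(-2.2) + (2.2)·(-2.2)) / 4 = -8.8/4 = -2.2
  S[X_2,X_2] = ((3.8)·(3.8) + (0.8)·(0.8) + (-0.2)·(-0.2) + (-2.2)·(-2.2) + (-2.2)·(-2.2)) / 4 = 24.8/4 = 6.2

S is symmetric (S[j,i] = S[i,j]). Assembling:

S = [[4.2, -2.2],
 [-2.2, 6.2]]


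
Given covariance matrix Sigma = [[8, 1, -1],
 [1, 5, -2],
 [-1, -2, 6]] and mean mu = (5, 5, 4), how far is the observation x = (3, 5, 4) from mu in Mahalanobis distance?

Step 1 — centre the observation: (x - mu) = (-2, 0, 0).

Step 2 — invert Sigma (cofactor / det for 3×3, or solve directly):
  Sigma^{-1} = [[0.1294, -0.0199, 0.0149],
 [-0.0199, 0.2338, 0.0746],
 [0.0149, 0.0746, 0.194]].

Step 3 — form the quadratic (x - mu)^T · Sigma^{-1} · (x - mu):
  Sigma^{-1} · (x - mu) = (-0.2587, 0.0398, -0.0299).
  (x - mu)^T · [Sigma^{-1} · (x - mu)] = (-2)·(-0.2587) + (0)·(0.0398) + (0)·(-0.0299) = 0.5174.

Step 4 — take square root: d = √(0.5174) ≈ 0.7193.

d(x, mu) = √(0.5174) ≈ 0.7193


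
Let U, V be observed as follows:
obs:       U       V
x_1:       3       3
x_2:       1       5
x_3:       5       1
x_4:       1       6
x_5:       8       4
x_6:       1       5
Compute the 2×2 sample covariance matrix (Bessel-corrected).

Step 1 — column means:
  mean(U) = (3 + 1 + 5 + 1 + 8 + 1) / 6 = 19/6 = 3.1667
  mean(V) = (3 + 5 + 1 + 6 + 4 + 5) / 6 = 24/6 = 4

Step 2 — sample covariance S[i,j] = (1/(n-1)) · Σ_k (x_{k,i} - mean_i) · (x_{k,j} - mean_j), with n-1 = 5.
  S[U,U] = ((-0.1667)·(-0.1667) + (-2.1667)·(-2.1667) + (1.8333)·(1.8333) + (-2.1667)·(-2.1667) + (4.8333)·(4.8333) + (-2.1667)·(-2.1667)) / 5 = 40.8333/5 = 8.1667
  S[U,V] = ((-0.1667)·(-1) + (-2.1667)·(1) + (1.8333)·(-3) + (-2.1667)·(2) + (4.8333)·(0) + (-2.1667)·(1)) / 5 = -14/5 = -2.8
  S[V,V] = ((-1)·(-1) + (1)·(1) + (-3)·(-3) + (2)·(2) + (0)·(0) + (1)·(1)) / 5 = 16/5 = 3.2

S is symmetric (S[j,i] = S[i,j]). Assembling:

S = [[8.1667, -2.8],
 [-2.8, 3.2]]


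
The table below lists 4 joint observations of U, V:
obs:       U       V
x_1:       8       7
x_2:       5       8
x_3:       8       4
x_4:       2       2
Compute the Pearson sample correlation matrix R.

Step 1 — column means:
  mean(U) = (8 + 5 + 8 + 2) / 4 = 23/4 = 5.75
  mean(V) = (7 + 8 + 4 + 2) / 4 = 21/4 = 5.25

Step 2 — sample variances and covariances s[i,j] = (1/(n-1)) · Σ_k (x_{k,i} - mean_i) · (x_{k,j} - mean_j), with n-1 = 3:
  s[U,U] = ((2.25)·(2.25) + (-0.75)·(-0.75) + (2.25)·(2.25) + (-3.75)·(-3.75)) / 3 = 24.75/3 = 8.25
  s[U,V] = ((2.25)·(1.75) + (-0.75)·(2.75) + (2.25)·(-1.25) + (-3.75)·(-3.25)) / 3 = 11.25/3 = 3.75
  s[V,V] = ((1.75)·(1.75) + (2.75)·(2.75) + (-1.25)·(-1.25) + (-3.25)·(-3.25)) / 3 = 22.75/3 = 7.5833
  Sample standard deviations s_i = √(s[i,i]):
  s(U) = √(8.25) = 2.8723
  s(V) = √(7.5833) = 2.7538

Step 3 — r_{ij} = s_{ij} / (s_i · s_j):
  r[U,U] = 1 (diagonal).
  r[U,V] = 3.75 / (2.8723 · 2.7538) = 3.75 / 7.9096 = 0.4741
  r[V,V] = 1 (diagonal).

R is symmetric with unit diagonal. Assembling:

R = [[1, 0.4741],
 [0.4741, 1]]


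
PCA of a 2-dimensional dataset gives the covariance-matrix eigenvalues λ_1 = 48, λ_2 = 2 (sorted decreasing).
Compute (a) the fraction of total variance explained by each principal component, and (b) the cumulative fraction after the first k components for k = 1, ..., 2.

Step 1 — total variance = trace(Sigma) = Σ λ_i = 48 + 2 = 50.

Step 2 — fraction explained by component i = λ_i / Σ λ:
  PC1: 48/50 = 0.96
  PC2: 2/50 = 0.04

Step 3 — cumulative fraction after k components = (λ_1 + ... + λ_k) / Σ λ:
  k = 1: 48/50 = 0.96
  k = 2: (48 + 2)/50 = 50/50 = 1

Summary (fraction, with percent):

explained: PC1 0.96 (96%), PC2 0.04 (4%);  cumulative: 0.96, 1


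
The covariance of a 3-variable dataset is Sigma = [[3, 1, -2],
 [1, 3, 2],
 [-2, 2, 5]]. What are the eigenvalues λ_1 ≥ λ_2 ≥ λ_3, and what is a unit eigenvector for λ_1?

Step 1 — characteristic polynomial p(λ) = det(λI - Sigma) = λ³ - tr·λ² + c_1·λ - det, where tr = trace, c_1 = sum of the principal 2×2 minors, det = det(Sigma):
  tr = 3 + 3 + 5 = 11,
  c_1 = (3·3 - (1)²) + (3·5 - (-2)²) + (3·5 - (2)²) = 8 + 11 + 11 = 30,
  det = 3·(3·5 - (2)²) - (1)·((1)·5 - (2)·(-2)) + (-2)·((1)·(2) - 3·(-2)) = 3·(11) - (1)·(9) + (-2)·(8) = 8.
  So p(λ) = λ³ - 11λ² + 30λ - 8.
Step 2 — look for an integer root (rational root theorem: any rational root is an integer divisor of 8). Testing λ = 4:
  p(4) = 64 - 176 + 120 - 8 = 0  ✓
  Dividing out (λ - 4): p(λ) = (λ - 4)(λ² - 7λ + 2).
Step 3 — remaining eigenvalues from the quadratic λ² - 7λ + 2 = 0:
  Δ = 7² - 4·2 = 49 - 8 = 41,  λ = (7 ± √41)/2 = (7 ± 6.4031)/2 ≈ 6.7016 or 0.2984.
  Sorted: λ_1 = 6.7016,  λ_2 = 4,  λ_3 = 0.2984  (check: sum = 11 = tr ✓).

Step 4 — unit eigenvector for λ_1 ≈ 6.7016: v spans the null space of (Sigma - λ_1 I), whose rows are
  r_1 = (-3.7016, 1, -2),  r_2 = (1, -3.7016, 2),  r_3 = (-2, 2, -1.7016).
  v is orthogonal to every row, so take v ∝ r_1 × r_2 = ((1)·(2) - (-2)·(-3.7016), (-2)·(1) - (-3.7016)·(2), (-3.7016)·(-3.7016) - (1)·(1)) ≈ (-5.4031, 5.4031, 12.7016).
  Rescale (multiply by -1 so the first nonzero entry is positive): u = (5.4031, -5.4031, -12.7016).
  ||u|| = √((5.4031)² + (-5.4031)² + (-12.7016)²) = √(219.7172) ≈ 14.8229,  v_1 = u/||u|| ≈ (0.3645, -0.3645, -0.8569) (||v_1|| = 1).

λ_1 = 6.7016,  λ_2 = 4,  λ_3 = 0.2984;  v_1 ≈ (0.3645, -0.3645, -0.8569)


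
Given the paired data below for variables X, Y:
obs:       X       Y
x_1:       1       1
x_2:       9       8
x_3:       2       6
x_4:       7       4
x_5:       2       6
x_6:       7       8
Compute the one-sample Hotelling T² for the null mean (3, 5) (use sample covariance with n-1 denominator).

Step 1 — sample mean vector:
  mean(X) = (1 + 9 + 2 + 7 + 2 + 7) / 6 = 28/6 = 4.6667
  mean(Y) = (1 + 8 + 6 + 4 + 6 + 8) / 6 = 33/6 = 5.5
  x̄ = (4.6667, 5.5),  deviation x̄ - mu_0 = (4.6667, 5.5) - (3, 5) = (1.6667, 0.5).

Step 2 — sample covariance matrix, S[i,j] = (1/(n-1)) · Σ_k (x_{k,i} - mean_i) · (x_{k,j} - mean_j), divisor n-1 = 5:
  S[X,X] = ((-3.6667)·(-3.6667) + (4.3333)·(4.3333) + (-2.6667)·(-2.6667) + (2.3333)·(2.3333) + (-2.6667)·(-2.6667) + (2.3333)·(2.3333)) / 5 = 57.3333/5 = 11.4667
  S[X,Y] = ((-3.6667)·(-4.5) + (4.3333)·(2.5) + (-2.6667)·(0.5) + (2.3333)·(-1.5) + (-2.6667)·(0.5) + (2.3333)·(2.5)) / 5 = 27/5 = 5.4
  S[Y,Y] = ((-4.5)·(-4.5) + (2.5)·(2.5) + (0.5)·(0.5) + (-1.5)·(-1.5) + (0.5)·(0.5) + (2.5)·(2.5)) / 5 = 35.5/5 = 7.1
  S = [[11.4667, 5.4],
 [5.4, 7.1]].

Step 3 — invert S. det(S) = 11.4667·7.1 - (5.4)² = 52.2533.
  S^{-1} = (1/det) · [[d, -b], [-b, a]] = [[0.1359, -0.1033],
 [-0.1033, 0.2194]].

Step 4 — quadratic form (x̄ - mu_0)^T · S^{-1} · (x̄ - mu_0):
  S^{-1} · (x̄ - mu_0) = (0.1748, -0.0625),
  (x̄ - mu_0)^T · [...] = (1.6667)·(0.1748) + (0.5)·(-0.0625) = 0.2601.

Step 5 — scale by n: T² = 6 · 0.2601 = 1.5603.

T² ≈ 1.5603


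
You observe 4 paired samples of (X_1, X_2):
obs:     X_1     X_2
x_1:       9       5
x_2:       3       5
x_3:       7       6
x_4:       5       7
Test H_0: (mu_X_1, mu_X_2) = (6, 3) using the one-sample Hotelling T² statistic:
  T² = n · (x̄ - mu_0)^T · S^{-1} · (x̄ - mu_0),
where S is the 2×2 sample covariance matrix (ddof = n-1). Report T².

Step 1 — sample mean vector:
  mean(X_1) = (9 + 3 + 7 + 5) / 4 = 24/4 = 6
  mean(X_2) = (5 + 5 + 6 + 7) / 4 = 23/4 = 5.75
  x̄ = (6, 5.75),  deviation x̄ - mu_0 = (6, 5.75) - (6, 3) = (0, 2.75).

Step 2 — sample covariance matrix, S[i,j] = (1/(n-1)) · Σ_k (x_{k,i} - mean_i) · (x_{k,j} - mean_j), divisor n-1 = 3:
  S[X_1,X_1] = ((3)·(3) + (-3)·(-3) + (1)·(1) + (-1)·(-1)) / 3 = 20/3 = 6.6667
  S[X_1,X_2] = ((3)·(-0.75) + (-3)·(-0.75) + (1)·(0.25) + (-1)·(1.25)) / 3 = -1/3 = -0.3333
  S[X_2,X_2] = ((-0.75)·(-0.75) + (-0.75)·(-0.75) + (0.25)·(0.25) + (1.25)·(1.25)) / 3 = 2.75/3 = 0.9167
  S = [[6.6667, -0.3333],
 [-0.3333, 0.9167]].

Step 3 — invert S. det(S) = 6.6667·0.9167 - (-0.3333)² = 6.
  S^{-1} = (1/det) · [[d, -b], [-b, a]] = [[0.1528, 0.0556],
 [0.0556, 1.1111]].

Step 4 — quadratic form (x̄ - mu_0)^T · S^{-1} · (x̄ - mu_0):
  S^{-1} · (x̄ - mu_0) = (0.1528, 3.0556),
  (x̄ - mu_0)^T · [...] = (0)·(0.1528) + (2.75)·(3.0556) = 8.4028.

Step 5 — scale by n: T² = 4 · 8.4028 = 33.6111.

T² ≈ 33.6111


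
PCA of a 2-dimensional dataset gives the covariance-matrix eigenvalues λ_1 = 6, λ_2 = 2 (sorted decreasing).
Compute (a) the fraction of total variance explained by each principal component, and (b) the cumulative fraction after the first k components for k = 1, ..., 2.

Step 1 — total variance = trace(Sigma) = Σ λ_i = 6 + 2 = 8.

Step 2 — fraction explained by component i = λ_i / Σ λ:
  PC1: 6/8 = 0.75
  PC2: 2/8 = 0.25

Step 3 — cumulative fraction after k components = (λ_1 + ... + λ_k) / Σ λ:
  k = 1: 6/8 = 0.75
  k = 2: (6 + 2)/8 = 8/8 = 1

Summary (fraction, with percent):

explained: PC1 0.75 (75%), PC2 0.25 (25%);  cumulative: 0.75, 1


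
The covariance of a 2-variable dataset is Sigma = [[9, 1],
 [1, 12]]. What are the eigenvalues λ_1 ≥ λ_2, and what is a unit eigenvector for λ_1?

Step 1 — characteristic polynomial of 2×2 Sigma:
  det(Sigma - λI) = λ² - trace · λ + det = 0.
  trace = 9 + 12 = 21, det = 9·12 - (1)² = 107.
Step 2 — discriminant:
  Δ = trace² - 4·det = 441 - 428 = 13.
Step 3 — eigenvalues:
  λ = (trace ± √Δ)/2 = (21 ± 3.6056)/2,
  λ_1 = 12.3028,  λ_2 = 8.6972.

Step 4 — unit eigenvector for λ_1: solve (Sigma - λ_1 I)v = 0. First row:
  (9 - 12.3028)·v_x + (1)·v_y = 0, i.e. (-3.3028)·v_x + (1)·v_y = 0,
  so v ∝ (b, λ_1 - a) = (1, 3.3028) = u.
  ||u|| = √((1)² + (3.3028)²) = √(11.9083) ≈ 3.4508,
  v_1 = u/||u|| ≈ (0.2898, 0.9571) (||v_1|| = 1).

λ_1 = 12.3028,  λ_2 = 8.6972;  v_1 ≈ (0.2898, 0.9571)


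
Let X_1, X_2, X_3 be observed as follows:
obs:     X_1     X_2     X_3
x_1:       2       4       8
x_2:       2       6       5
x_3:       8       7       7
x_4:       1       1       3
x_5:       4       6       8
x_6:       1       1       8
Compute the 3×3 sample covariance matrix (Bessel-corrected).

Step 1 — column means:
  mean(X_1) = (2 + 2 + 8 + 1 + 4 + 1) / 6 = 18/6 = 3
  mean(X_2) = (4 + 6 + 7 + 1 + 6 + 1) / 6 = 25/6 = 4.1667
  mean(X_3) = (8 + 5 + 7 + 3 + 8 + 8) / 6 = 39/6 = 6.5

Step 2 — sample covariance S[i,j] = (1/(n-1)) · Σ_k (x_{k,i} - mean_i) · (x_{k,j} - mean_j), with n-1 = 5.
  S[X_1,X_1] = ((-1)·(-1) + (-1)·(-1) + (5)·(5) + (-2)·(-2) + (1)·(1) + (-2)·(-2)) / 5 = 36/5 = 7.2
  S[X_1,X_2] = ((-1)·(-0.1667) + (-1)·(1.8333) + (5)·(2.8333) + (-2)·(-3.1667) + (1)·(1.8333) + (-2)·(-3.1667)) / 5 = 27/5 = 5.4
  S[X_1,X_3] = ((-1)·(1.5) + (-1)·(-1.5) + (5)·(0.5) + (-2)·(-3.5) + (1)·(1.5) + (-2)·(1.5)) / 5 = 8/5 = 1.6
  S[X_2,X_2] = ((-0.1667)·(-0.1667) + (1.8333)·(1.8333) + (2.8333)·(2.8333) + (-3.1667)·(-3.1667) + (1.8333)·(1.8333) + (-3.1667)·(-3.1667)) / 5 = 34.8333/5 = 6.9667
  S[X_2,X_3] = ((-0.1667)·(1.5) + (1.8333)·(-1.5) + (2.8333)·(0.5) + (-3.1667)·(-3.5) + (1.8333)·(1.5) + (-3.1667)·(1.5)) / 5 = 7.5/5 = 1.5
  S[X_3,X_3] = ((1.5)·(1.5) + (-1.5)·(-1.5) + (0.5)·(0.5) + (-3.5)·(-3.5) + (1.5)·(1.5) + (1.5)·(1.5)) / 5 = 21.5/5 = 4.3

S is symmetric (S[j,i] = S[i,j]). Assembling:

S = [[7.2, 5.4, 1.6],
 [5.4, 6.9667, 1.5],
 [1.6, 1.5, 4.3]]


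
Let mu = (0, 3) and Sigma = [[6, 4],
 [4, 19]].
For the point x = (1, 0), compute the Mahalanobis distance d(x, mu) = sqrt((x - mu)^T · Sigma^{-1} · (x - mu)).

Step 1 — centre the observation: (x - mu) = (1, -3).

Step 2 — invert Sigma. det(Sigma) = 6·19 - (4)² = 98.
  Sigma^{-1} = (1/det) · [[d, -b], [-b, a]] = [[0.1939, -0.0408],
 [-0.0408, 0.0612]].

Step 3 — form the quadratic (x - mu)^T · Sigma^{-1} · (x - mu):
  Sigma^{-1} · (x - mu) = (0.3163, -0.2245).
  (x - mu)^T · [Sigma^{-1} · (x - mu)] = (1)·(0.3163) + (-3)·(-0.2245) = 0.9898.

Step 4 — take square root: d = √(0.9898) ≈ 0.9949.

d(x, mu) = √(0.9898) ≈ 0.9949


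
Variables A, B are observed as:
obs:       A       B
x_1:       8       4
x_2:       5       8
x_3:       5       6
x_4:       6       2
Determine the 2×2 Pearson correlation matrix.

Step 1 — column means:
  mean(A) = (8 + 5 + 5 + 6) / 4 = 24/4 = 6
  mean(B) = (4 + 8 + 6 + 2) / 4 = 20/4 = 5

Step 2 — sample variances and covariances s[i,j] = (1/(n-1)) · Σ_k (x_{k,i} - mean_i) · (x_{k,j} - mean_j), with n-1 = 3:
  s[A,A] = ((2)·(2) + (-1)·(-1) + (-1)·(-1) + (0)·(0)) / 3 = 6/3 = 2
  s[A,B] = ((2)·(-1) + (-1)·(3) + (-1)·(1) + (0)·(-3)) / 3 = -6/3 = -2
  s[B,B] = ((-1)·(-1) + (3)·(3) + (1)·(1) + (-3)·(-3)) / 3 = 20/3 = 6.6667
  Sample standard deviations s_i = √(s[i,i]):
  s(A) = √(2) = 1.4142
  s(B) = √(6.6667) = 2.582

Step 3 — r_{ij} = s_{ij} / (s_i · s_j):
  r[A,A] = 1 (diagonal).
  r[A,B] = -2 / (1.4142 · 2.582) = -2 / 3.6515 = -0.5477
  r[B,B] = 1 (diagonal).

R is symmetric with unit diagonal. Assembling:

R = [[1, -0.5477],
 [-0.5477, 1]]


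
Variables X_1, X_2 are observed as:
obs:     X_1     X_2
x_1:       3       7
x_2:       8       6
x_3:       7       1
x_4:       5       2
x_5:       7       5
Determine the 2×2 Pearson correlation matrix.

Step 1 — column means:
  mean(X_1) = (3 + 8 + 7 + 5 + 7) / 5 = 30/5 = 6
  mean(X_2) = (7 + 6 + 1 + 2 + 5) / 5 = 21/5 = 4.2

Step 2 — sample variances and covariances s[i,j] = (1/(n-1)) · Σ_k (x_{k,i} - mean_i) · (x_{k,j} - mean_j), with n-1 = 4:
  s[X_1,X_1] = ((-3)·(-3) + (2)·(2) + (1)·(1) + (-1)·(-1) + (1)·(1)) / 4 = 16/4 = 4
  s[X_1,X_2] = ((-3)·(2.8) + (2)·(1.8) + (1)·(-3.2) + (-1)·(-2.2) + (1)·(0.8)) / 4 = -5/4 = -1.25
  s[X_2,X_2] = ((2.8)·(2.8) + (1.8)·(1.8) + (-3.2)·(-3.2) + (-2.2)·(-2.2) + (0.8)·(0.8)) / 4 = 26.8/4 = 6.7
  Sample standard deviations s_i = √(s[i,i]):
  s(X_1) = √(4) = 2
  s(X_2) = √(6.7) = 2.5884

Step 3 — r_{ij} = s_{ij} / (s_i · s_j):
  r[X_1,X_1] = 1 (diagonal).
  r[X_1,X_2] = -1.25 / (2 · 2.5884) = -1.25 / 5.1769 = -0.2415
  r[X_2,X_2] = 1 (diagonal).

R is symmetric with unit diagonal. Assembling:

R = [[1, -0.2415],
 [-0.2415, 1]]


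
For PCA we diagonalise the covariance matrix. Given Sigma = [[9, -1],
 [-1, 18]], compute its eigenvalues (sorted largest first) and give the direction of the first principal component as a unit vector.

Step 1 — characteristic polynomial of 2×2 Sigma:
  det(Sigma - λI) = λ² - trace · λ + det = 0.
  trace = 9 + 18 = 27, det = 9·18 - (-1)² = 161.
Step 2 — discriminant:
  Δ = trace² - 4·det = 729 - 644 = 85.
Step 3 — eigenvalues:
  λ = (trace ± √Δ)/2 = (27 ± 9.2195)/2,
  λ_1 = 18.1098,  λ_2 = 8.8902.

Step 4 — unit eigenvector for λ_1: solve (Sigma - λ_1 I)v = 0. First row:
  (9 - 18.1098)·v_x + (-1)·v_y = 0, i.e. (-9.1098)·v_x + (-1)·v_y = 0,
  so v ∝ (b, λ_1 - a) = (-1, 9.1098); multiply by -1 so the first entry is positive: u = (1, -9.1098).
  ||u|| = √((1)² + (-9.1098)²) = √(83.988) ≈ 9.1645,
  v_1 = u/||u|| ≈ (0.1091, -0.994) (||v_1|| = 1).

λ_1 = 18.1098,  λ_2 = 8.8902;  v_1 ≈ (0.1091, -0.994)


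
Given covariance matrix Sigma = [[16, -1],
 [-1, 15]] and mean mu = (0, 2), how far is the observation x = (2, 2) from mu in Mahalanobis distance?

Step 1 — centre the observation: (x - mu) = (2, 0).

Step 2 — invert Sigma. det(Sigma) = 16·15 - (-1)² = 239.
  Sigma^{-1} = (1/det) · [[d, -b], [-b, a]] = [[0.0628, 0.0042],
 [0.0042, 0.0669]].

Step 3 — form the quadratic (x - mu)^T · Sigma^{-1} · (x - mu):
  Sigma^{-1} · (x - mu) = (0.1255, 0.0084).
  (x - mu)^T · [Sigma^{-1} · (x - mu)] = (2)·(0.1255) + (0)·(0.0084) = 0.251.

Step 4 — take square root: d = √(0.251) ≈ 0.501.

d(x, mu) = √(0.251) ≈ 0.501


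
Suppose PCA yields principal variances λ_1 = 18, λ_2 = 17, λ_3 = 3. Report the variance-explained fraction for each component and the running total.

Step 1 — total variance = trace(Sigma) = Σ λ_i = 18 + 17 + 3 = 38.

Step 2 — fraction explained by component i = λ_i / Σ λ:
  PC1: 18/38 = 0.4737
  PC2: 17/38 = 0.4474
  PC3: 3/38 = 0.0789

Step 3 — cumulative fraction after k components = (λ_1 + ... + λ_k) / Σ λ:
  k = 1: 18/38 = 0.4737
  k = 2: (18 + 17)/38 = 35/38 = 0.9211
  k = 3: (18 + 17 + 3)/38 = 38/38 = 1

Summary (fraction, with percent):

explained: PC1 0.4737 (47.37%), PC2 0.4474 (44.74%), PC3 0.0789 (7.89%);  cumulative: 0.4737, 0.9211, 1


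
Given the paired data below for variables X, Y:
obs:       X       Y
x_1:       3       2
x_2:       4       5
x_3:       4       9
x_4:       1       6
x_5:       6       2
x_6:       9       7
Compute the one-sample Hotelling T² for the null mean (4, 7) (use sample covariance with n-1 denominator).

Step 1 — sample mean vector:
  mean(X) = (3 + 4 + 4 + 1 + 6 + 9) / 6 = 27/6 = 4.5
  mean(Y) = (2 + 5 + 9 + 6 + 2 + 7) / 6 = 31/6 = 5.1667
  x̄ = (4.5, 5.1667),  deviation x̄ - mu_0 = (4.5, 5.1667) - (4, 7) = (0.5, -1.8333).

Step 2 — sample covariance matrix, S[i,j] = (1/(n-1)) · Σ_k (x_{k,i} - mean_i) · (x_{k,j} - mean_j), divisor n-1 = 5:
  S[X,X] = ((-1.5)·(-1.5) + (-0.5)·(-0.5) + (-0.5)·(-0.5) + (-3.5)·(-3.5) + (1.5)·(1.5) + (4.5)·(4.5)) / 5 = 37.5/5 = 7.5
  S[X,Y] = ((-1.5)·(-3.1667) + (-0.5)·(-0.1667) + (-0.5)·(3.8333) + (-3.5)·(0.8333) + (1.5)·(-3.1667) + (4.5)·(1.8333)) / 5 = 3.5/5 = 0.7
  S[Y,Y] = ((-3.1667)·(-3.1667) + (-0.1667)·(-0.1667) + (3.8333)·(3.8333) + (0.8333)·(0.8333) + (-3.1667)·(-3.1667) + (1.8333)·(1.8333)) / 5 = 38.8333/5 = 7.7667
  S = [[7.5, 0.7],
 [0.7, 7.7667]].

Step 3 — invert S. det(S) = 7.5·7.7667 - (0.7)² = 57.76.
  S^{-1} = (1/det) · [[d, -b], [-b, a]] = [[0.1345, -0.0121],
 [-0.0121, 0.1298]].

Step 4 — quadratic form (x̄ - mu_0)^T · S^{-1} · (x̄ - mu_0):
  S^{-1} · (x̄ - mu_0) = (0.0895, -0.2441),
  (x̄ - mu_0)^T · [...] = (0.5)·(0.0895) + (-1.8333)·(-0.2441) = 0.4923.

Step 5 — scale by n: T² = 6 · 0.4923 = 2.9536.

T² ≈ 2.9536


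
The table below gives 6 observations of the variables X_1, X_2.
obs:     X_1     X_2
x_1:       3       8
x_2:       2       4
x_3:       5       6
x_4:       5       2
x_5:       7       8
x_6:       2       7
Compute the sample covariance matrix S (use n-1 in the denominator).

Step 1 — column means:
  mean(X_1) = (3 + 2 + 5 + 5 + 7 + 2) / 6 = 24/6 = 4
  mean(X_2) = (8 + 4 + 6 + 2 + 8 + 7) / 6 = 35/6 = 5.8333

Step 2 — sample covariance S[i,j] = (1/(n-1)) · Σ_k (x_{k,i} - mean_i) · (x_{k,j} - mean_j), with n-1 = 5.
  S[X_1,X_1] = ((-1)·(-1) + (-2)·(-2) + (1)·(1) + (1)·(1) + (3)·(3) + (-2)·(-2)) / 5 = 20/5 = 4
  S[X_1,X_2] = ((-1)·(2.1667) + (-2)·(-1.8333) + (1)·(0.1667) + (1)·(-3.8333) + (3)·(2.1667) + (-2)·(1.1667)) / 5 = 2/5 = 0.4
  S[X_2,X_2] = ((2.1667)·(2.1667) + (-1.8333)·(-1.8333) + (0.1667)·(0.1667) + (-3.8333)·(-3.8333) + (2.1667)·(2.1667) + (1.1667)·(1.1667)) / 5 = 28.8333/5 = 5.7667

S is symmetric (S[j,i] = S[i,j]). Assembling:

S = [[4, 0.4],
 [0.4, 5.7667]]


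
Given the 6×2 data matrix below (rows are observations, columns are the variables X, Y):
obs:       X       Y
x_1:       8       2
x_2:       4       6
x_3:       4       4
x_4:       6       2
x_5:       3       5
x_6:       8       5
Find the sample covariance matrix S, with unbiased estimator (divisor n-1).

Step 1 — column means:
  mean(X) = (8 + 4 + 4 + 6 + 3 + 8) / 6 = 33/6 = 5.5
  mean(Y) = (2 + 6 + 4 + 2 + 5 + 5) / 6 = 24/6 = 4

Step 2 — sample covariance S[i,j] = (1/(n-1)) · Σ_k (x_{k,i} - mean_i) · (x_{k,j} - mean_j), with n-1 = 5.
  S[X,X] = ((2.5)·(2.5) + (-1.5)·(-1.5) + (-1.5)·(-1.5) + (0.5)·(0.5) + (-2.5)·(-2.5) + (2.5)·(2.5)) / 5 = 23.5/5 = 4.7
  S[X,Y] = ((2.5)·(-2) + (-1.5)·(2) + (-1.5)·(0) + (0.5)·(-2) + (-2.5)·(1) + (2.5)·(1)) / 5 = -9/5 = -1.8
  S[Y,Y] = ((-2)·(-2) + (2)·(2) + (0)·(0) + (-2)·(-2) + (1)·(1) + (1)·(1)) / 5 = 14/5 = 2.8

S is symmetric (S[j,i] = S[i,j]). Assembling:

S = [[4.7, -1.8],
 [-1.8, 2.8]]
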